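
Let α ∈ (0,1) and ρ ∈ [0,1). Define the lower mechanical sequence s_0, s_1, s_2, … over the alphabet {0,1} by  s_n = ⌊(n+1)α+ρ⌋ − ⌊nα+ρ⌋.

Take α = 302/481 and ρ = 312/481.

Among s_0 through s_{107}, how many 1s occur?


68

#1s = Σ_{n=0}^{107} s_n = Σ_{n=0}^{107} (⌊(n+1)α+ρ⌋ − ⌊nα+ρ⌋)
the sum telescopes: every ⌊nα+ρ⌋ with 0 < n < 108 appears once with + and once with −, leaving ⌊108α+ρ⌋ − ⌊0·α+ρ⌋
108α + ρ = (108·302 + 312) / 481 = 32928/481
ρ = 312/481
⌊32928/481⌋ = 68,  ⌊312/481⌋ = 0
#1s = 68 − 0 = 68


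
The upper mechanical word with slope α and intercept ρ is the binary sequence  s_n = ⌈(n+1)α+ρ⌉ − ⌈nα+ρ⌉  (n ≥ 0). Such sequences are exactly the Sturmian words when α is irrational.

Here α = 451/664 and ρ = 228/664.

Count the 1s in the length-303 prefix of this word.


206

#1s = Σ_{n=0}^{302} s_n = Σ_{n=0}^{302} (⌈(n+1)α+ρ⌉ − ⌈nα+ρ⌉)
the sum telescopes: every ⌈nα+ρ⌉ with 0 < n < 303 appears once with + and once with −, leaving ⌈303α+ρ⌉ − ⌈0·α+ρ⌉
303α + ρ = (303·451 + 228) / 664 = 136881/664
ρ = 228/664
⌈136881/664⌉ = 207,  ⌈228/664⌉ = 1
#1s = 207 − 1 = 206


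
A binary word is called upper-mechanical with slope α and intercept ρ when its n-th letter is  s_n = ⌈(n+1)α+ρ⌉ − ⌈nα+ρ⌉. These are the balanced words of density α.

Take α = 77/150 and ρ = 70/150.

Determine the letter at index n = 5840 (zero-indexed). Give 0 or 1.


0

(n+1)α + ρ = (5841·77 + 70) / 150 = 449827/150
nα + ρ     = (5840·77 + 70) / 150 = 449750/150
⌈449827/150⌉ = 2999,  ⌈449750/150⌉ = 2999
s_{5840} = 2999 − 2999 = 0


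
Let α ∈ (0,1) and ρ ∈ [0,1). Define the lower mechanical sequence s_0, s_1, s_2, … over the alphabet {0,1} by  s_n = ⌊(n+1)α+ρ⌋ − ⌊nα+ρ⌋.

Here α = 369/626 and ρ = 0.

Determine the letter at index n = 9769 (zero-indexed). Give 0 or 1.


(n+1)α + ρ = (9770·369) / 626 = 3605130/626
nα + ρ     = (9769·369) / 626 = 3604761/626
⌊3605130/626⌋ = 5758,  ⌊3604761/626⌋ = 5758
s_{9769} = 5758 − 5758 = 0

0


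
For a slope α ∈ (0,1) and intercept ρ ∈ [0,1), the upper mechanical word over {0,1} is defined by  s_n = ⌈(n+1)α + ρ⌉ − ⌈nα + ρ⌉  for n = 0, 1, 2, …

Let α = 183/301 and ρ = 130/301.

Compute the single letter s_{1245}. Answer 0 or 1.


(n+1)α + ρ = (1246·183 + 130) / 301 = 228148/301
nα + ρ     = (1245·183 + 130) / 301 = 227965/301
⌈228148/301⌉ = 758,  ⌈227965/301⌉ = 758
s_{1245} = 758 − 758 = 0

0


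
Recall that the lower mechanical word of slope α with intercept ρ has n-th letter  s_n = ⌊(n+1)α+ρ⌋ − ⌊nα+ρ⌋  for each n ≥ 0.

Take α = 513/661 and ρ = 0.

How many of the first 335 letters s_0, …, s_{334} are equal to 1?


259

#1s = Σ_{n=0}^{334} s_n = Σ_{n=0}^{334} (⌊(n+1)α+ρ⌋ − ⌊nα+ρ⌋)
the sum telescopes: every ⌊nα+ρ⌋ with 0 < n < 335 appears once with + and once with −, leaving ⌊335α+ρ⌋ − ⌊0·α+ρ⌋
335α + ρ = (335·513) / 661 = 171855/661
ρ = 0/661
⌊171855/661⌋ = 259,  ⌊0/661⌋ = 0
#1s = 259 − 0 = 259


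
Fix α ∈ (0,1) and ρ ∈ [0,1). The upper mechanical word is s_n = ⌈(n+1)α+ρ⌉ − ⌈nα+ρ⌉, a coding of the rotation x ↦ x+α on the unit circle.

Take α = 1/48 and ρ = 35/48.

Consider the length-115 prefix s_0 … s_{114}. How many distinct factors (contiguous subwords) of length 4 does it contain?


5

t_n = ⌈(n·1+35)/48⌉ for n = 0 … 115:
  n=0…9: ⌈35/48⌉=1 ⌈36/48⌉=1 ⌈37/48⌉=1 ⌈38/48⌉=1 ⌈39/48⌉=1 ⌈40/48⌉=1 ⌈41/48⌉=1 ⌈42/48⌉=1 ⌈43/48⌉=1 ⌈44/48⌉=1
  n=10…19: ⌈45/48⌉=1 ⌈46/48⌉=1 ⌈47/48⌉=1 ⌈48/48⌉=1 ⌈49/48⌉=2 ⌈50/48⌉=2 ⌈51/48⌉=2 ⌈52/48⌉=2 ⌈53/48⌉=2 ⌈54/48⌉=2
  n=20…29: ⌈55/48⌉=2 ⌈56/48⌉=2 ⌈57/48⌉=2 ⌈58/48⌉=2 ⌈59/48⌉=2 ⌈60/48⌉=2 ⌈61/48⌉=2 ⌈62/48⌉=2 ⌈63/48⌉=2 ⌈64/48⌉=2
  n=30…39: ⌈65/48⌉=2 ⌈66/48⌉=2 ⌈67/48⌉=2 ⌈68/48⌉=2 ⌈69/48⌉=2 ⌈70/48⌉=2 ⌈71/48⌉=2 ⌈72/48⌉=2 ⌈73/48⌉=2 ⌈74/48⌉=2
  n=40…49: ⌈75/48⌉=2 ⌈76/48⌉=2 ⌈77/48⌉=2 ⌈78/48⌉=2 ⌈79/48⌉=2 ⌈80/48⌉=2 ⌈81/48⌉=2 ⌈82/48⌉=2 ⌈83/48⌉=2 ⌈84/48⌉=2
  n=50…59: ⌈85/48⌉=2 ⌈86/48⌉=2 ⌈87/48⌉=2 ⌈88/48⌉=2 ⌈89/48⌉=2 ⌈90/48⌉=2 ⌈91/48⌉=2 ⌈92/48⌉=2 ⌈93/48⌉=2 ⌈94/48⌉=2
  n=60…69: ⌈95/48⌉=2 ⌈96/48⌉=2 ⌈97/48⌉=3 ⌈98/48⌉=3 ⌈99/48⌉=3 ⌈100/48⌉=3 ⌈101/48⌉=3 ⌈102/48⌉=3 ⌈103/48⌉=3 ⌈104/48⌉=3
  n=70…79: ⌈105/48⌉=3 ⌈106/48⌉=3 ⌈107/48⌉=3 ⌈108/48⌉=3 ⌈109/48⌉=3 ⌈110/48⌉=3 ⌈111/48⌉=3 ⌈112/48⌉=3 ⌈113/48⌉=3 ⌈114/48⌉=3
  n=80…89: ⌈115/48⌉=3 ⌈116/48⌉=3 ⌈117/48⌉=3 ⌈118/48⌉=3 ⌈119/48⌉=3 ⌈120/48⌉=3 ⌈121/48⌉=3 ⌈122/48⌉=3 ⌈123/48⌉=3 ⌈124/48⌉=3
  n=90…99: ⌈125/48⌉=3 ⌈126/48⌉=3 ⌈127/48⌉=3 ⌈128/48⌉=3 ⌈129/48⌉=3 ⌈130/48⌉=3 ⌈131/48⌉=3 ⌈132/48⌉=3 ⌈133/48⌉=3 ⌈134/48⌉=3
  n=100…109: ⌈135/48⌉=3 ⌈136/48⌉=3 ⌈137/48⌉=3 ⌈138/48⌉=3 ⌈139/48⌉=3 ⌈140/48⌉=3 ⌈141/48⌉=3 ⌈142/48⌉=3 ⌈143/48⌉=3 ⌈144/48⌉=3
  n=110…115: ⌈145/48⌉=4 ⌈146/48⌉=4 ⌈147/48⌉=4 ⌈148/48⌉=4 ⌈149/48⌉=4 ⌈150/48⌉=4
s_n = t_(n+1) − t_n for n = 0 … 114 gives
prefix = 0000000000000100000000000000000000000000000000000000000000000100000000000000000000000000000000000000000000000100000
slide a length-4 window over [0..3] … [111..114] (112 windows); first occurrence of each distinct factor:
  [  0..  3] 0000
  [ 10.. 13] 0001
  [ 11.. 14] 0010
  [ 12.. 15] 0100
  [ 13.. 16] 1000
  (the other 107 windows repeat one of these)
distinct factors: {0000, 0001, 0010, 0100, 1000}
count = 5  (Sturmian bound for length 4 is 5)


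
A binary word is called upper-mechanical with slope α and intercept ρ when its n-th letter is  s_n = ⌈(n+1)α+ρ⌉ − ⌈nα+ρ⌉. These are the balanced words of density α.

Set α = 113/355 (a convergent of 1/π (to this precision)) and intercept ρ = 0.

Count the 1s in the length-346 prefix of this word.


111

#1s = Σ_{n=0}^{345} s_n = Σ_{n=0}^{345} (⌈(n+1)α+ρ⌉ − ⌈nα+ρ⌉)
the sum telescopes: every ⌈nα+ρ⌉ with 0 < n < 346 appears once with + and once with −, leaving ⌈346α+ρ⌉ − ⌈0·α+ρ⌉
346α + ρ = (346·113) / 355 = 39098/355
ρ = 0/355
⌈39098/355⌉ = 111,  ⌈0/355⌉ = 0
#1s = 111 − 0 = 111


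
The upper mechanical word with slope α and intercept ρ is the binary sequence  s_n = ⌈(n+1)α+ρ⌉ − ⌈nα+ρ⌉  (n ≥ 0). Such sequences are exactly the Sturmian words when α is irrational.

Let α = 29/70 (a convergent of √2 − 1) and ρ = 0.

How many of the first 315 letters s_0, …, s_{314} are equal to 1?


131

#1s = Σ_{n=0}^{314} s_n = Σ_{n=0}^{314} (⌈(n+1)α+ρ⌉ − ⌈nα+ρ⌉)
the sum telescopes: every ⌈nα+ρ⌉ with 0 < n < 315 appears once with + and once with −, leaving ⌈315α+ρ⌉ − ⌈0·α+ρ⌉
315α + ρ = (315·29) / 70 = 9135/70
ρ = 0/70
⌈9135/70⌉ = 131,  ⌈0/70⌉ = 0
#1s = 131 − 0 = 131


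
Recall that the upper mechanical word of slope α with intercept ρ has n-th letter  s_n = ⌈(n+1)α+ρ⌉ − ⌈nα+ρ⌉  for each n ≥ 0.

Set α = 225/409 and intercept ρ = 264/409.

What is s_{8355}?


(n+1)α + ρ = (8356·225 + 264) / 409 = 1880364/409
nα + ρ     = (8355·225 + 264) / 409 = 1880139/409
⌈1880364/409⌉ = 4598,  ⌈1880139/409⌉ = 4597
s_{8355} = 4598 − 4597 = 1

1


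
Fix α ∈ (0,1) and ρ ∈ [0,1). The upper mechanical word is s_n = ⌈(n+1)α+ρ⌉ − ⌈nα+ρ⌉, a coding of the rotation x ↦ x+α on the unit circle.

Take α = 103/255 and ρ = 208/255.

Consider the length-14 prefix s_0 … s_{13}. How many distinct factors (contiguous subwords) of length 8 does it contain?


5

t_n = ⌈(n·103+208)/255⌉ for n = 0 … 14:
  n=0…9: ⌈208/255⌉=1 ⌈311/255⌉=2 ⌈414/255⌉=2 ⌈517/255⌉=3 ⌈620/255⌉=3 ⌈723/255⌉=3 ⌈826/255⌉=4 ⌈929/255⌉=4 ⌈1032/255⌉=5 ⌈1135/255⌉=5
  n=10…14: ⌈1238/255⌉=5 ⌈1341/255⌉=6 ⌈1444/255⌉=6 ⌈1547/255⌉=7 ⌈1650/255⌉=7
s_n = t_(n+1) − t_n for n = 0 … 13 gives
prefix = 10100101001010
slide a length-8 window over [0..7] … [6..13] (7 windows); first occurrence of each distinct factor:
  [  0..  7] 10100101
  [  1..  8] 01001010
  [  2..  9] 10010100
  [  3.. 10] 00101001
  [  4.. 11] 01010010
  (the other 2 windows repeat one of these)
distinct factors: {00101001, 01001010, 01010010, 10010100, 10100101}
count = 5  (Sturmian bound for length 8 is 9)


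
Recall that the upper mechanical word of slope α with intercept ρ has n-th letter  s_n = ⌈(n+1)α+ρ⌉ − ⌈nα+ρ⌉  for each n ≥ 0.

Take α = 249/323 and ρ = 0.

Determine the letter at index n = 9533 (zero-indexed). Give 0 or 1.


1

(n+1)α + ρ = (9534·249) / 323 = 2373966/323
nα + ρ     = (9533·249) / 323 = 2373717/323
⌈2373966/323⌉ = 7350,  ⌈2373717/323⌉ = 7349
s_{9533} = 7350 − 7349 = 1


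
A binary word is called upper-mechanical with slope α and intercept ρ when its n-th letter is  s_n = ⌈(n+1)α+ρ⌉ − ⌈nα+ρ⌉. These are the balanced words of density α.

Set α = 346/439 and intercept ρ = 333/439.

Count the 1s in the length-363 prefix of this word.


286

#1s = Σ_{n=0}^{362} s_n = Σ_{n=0}^{362} (⌈(n+1)α+ρ⌉ − ⌈nα+ρ⌉)
the sum telescopes: every ⌈nα+ρ⌉ with 0 < n < 363 appears once with + and once with −, leaving ⌈363α+ρ⌉ − ⌈0·α+ρ⌉
363α + ρ = (363·346 + 333) / 439 = 125931/439
ρ = 333/439
⌈125931/439⌉ = 287,  ⌈333/439⌉ = 1
#1s = 287 − 1 = 286


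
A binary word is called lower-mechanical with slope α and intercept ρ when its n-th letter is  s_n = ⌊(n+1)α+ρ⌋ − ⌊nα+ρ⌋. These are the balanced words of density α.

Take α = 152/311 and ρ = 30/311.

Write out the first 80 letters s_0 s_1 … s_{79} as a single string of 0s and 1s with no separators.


n=0: ⌊(1·152+30)/311⌋ − ⌊(0·152+30)/311⌋ = ⌊182/311⌋ − ⌊30/311⌋ = 0 − 0 = 0
n=1: ⌊(2·152+30)/311⌋ − ⌊(1·152+30)/311⌋ = ⌊334/311⌋ − ⌊182/311⌋ = 1 − 0 = 1
n=2: ⌊(3·152+30)/311⌋ − ⌊(2·152+30)/311⌋ = ⌊486/311⌋ − ⌊334/311⌋ = 1 − 1 = 0
n=3: ⌊(4·152+30)/311⌋ − ⌊(3·152+30)/311⌋ = ⌊638/311⌋ − ⌊486/311⌋ = 2 − 1 = 1
n=4: ⌊(5·152+30)/311⌋ − ⌊(4·152+30)/311⌋ = ⌊790/311⌋ − ⌊638/311⌋ = 2 − 2 = 0
n=5: ⌊(6·152+30)/311⌋ − ⌊(5·152+30)/311⌋ = ⌊942/311⌋ − ⌊790/311⌋ = 3 − 2 = 1
n=6: ⌊(7·152+30)/311⌋ − ⌊(6·152+30)/311⌋ = ⌊1094/311⌋ − ⌊942/311⌋ = 3 − 3 = 0
n=7: ⌊(8·152+30)/311⌋ − ⌊(7·152+30)/311⌋ = ⌊1246/311⌋ − ⌊1094/311⌋ = 4 − 3 = 1
n=8: ⌊(9·152+30)/311⌋ − ⌊(8·152+30)/311⌋ = ⌊1398/311⌋ − ⌊1246/311⌋ = 4 − 4 = 0
n=9: ⌊(10·152+30)/311⌋ − ⌊(9·152+30)/311⌋ = ⌊1550/311⌋ − ⌊1398/311⌋ = 4 − 4 = 0
n=10: ⌊(11·152+30)/311⌋ − ⌊(10·152+30)/311⌋ = ⌊1702/311⌋ − ⌊1550/311⌋ = 5 − 4 = 1
n=11: ⌊(12·152+30)/311⌋ − ⌊(11·152+30)/311⌋ = ⌊1854/311⌋ − ⌊1702/311⌋ = 5 − 5 = 0
n=12: ⌊(13·152+30)/311⌋ − ⌊(12·152+30)/311⌋ = ⌊2006/311⌋ − ⌊1854/311⌋ = 6 − 5 = 1
n=13: ⌊(14·152+30)/311⌋ − ⌊(13·152+30)/311⌋ = ⌊2158/311⌋ − ⌊2006/311⌋ = 6 − 6 = 0
n=14: ⌊(15·152+30)/311⌋ − ⌊(14·152+30)/311⌋ = ⌊2310/311⌋ − ⌊2158/311⌋ = 7 − 6 = 1
n=15: ⌊(16·152+30)/311⌋ − ⌊(15·152+30)/311⌋ = ⌊2462/311⌋ − ⌊2310/311⌋ = 7 − 7 = 0
n=16: ⌊(17·152+30)/311⌋ − ⌊(16·152+30)/311⌋ = ⌊2614/311⌋ − ⌊2462/311⌋ = 8 − 7 = 1
n=17: ⌊(18·152+30)/311⌋ − ⌊(17·152+30)/311⌋ = ⌊2766/311⌋ − ⌊2614/311⌋ = 8 − 8 = 0
n=18: ⌊(19·152+30)/311⌋ − ⌊(18·152+30)/311⌋ = ⌊2918/311⌋ − ⌊2766/311⌋ = 9 − 8 = 1
n=19: ⌊(20·152+30)/311⌋ − ⌊(19·152+30)/311⌋ = ⌊3070/311⌋ − ⌊2918/311⌋ = 9 − 9 = 0
n=20: ⌊(21·152+30)/311⌋ − ⌊(20·152+30)/311⌋ = ⌊3222/311⌋ − ⌊3070/311⌋ = 10 − 9 = 1
n=21: ⌊(22·152+30)/311⌋ − ⌊(21·152+30)/311⌋ = ⌊3374/311⌋ − ⌊3222/311⌋ = 10 − 10 = 0
n=22: ⌊(23·152+30)/311⌋ − ⌊(22·152+30)/311⌋ = ⌊3526/311⌋ − ⌊3374/311⌋ = 11 − 10 = 1
n=23: ⌊(24·152+30)/311⌋ − ⌊(23·152+30)/311⌋ = ⌊3678/311⌋ − ⌊3526/311⌋ = 11 − 11 = 0
n=24: ⌊(25·152+30)/311⌋ − ⌊(24·152+30)/311⌋ = ⌊3830/311⌋ − ⌊3678/311⌋ = 12 − 11 = 1
n=25: ⌊(26·152+30)/311⌋ − ⌊(25·152+30)/311⌋ = ⌊3982/311⌋ − ⌊3830/311⌋ = 12 − 12 = 0
n=26: ⌊(27·152+30)/311⌋ − ⌊(26·152+30)/311⌋ = ⌊4134/311⌋ − ⌊3982/311⌋ = 13 − 12 = 1
n=27: ⌊(28·152+30)/311⌋ − ⌊(27·152+30)/311⌋ = ⌊4286/311⌋ − ⌊4134/311⌋ = 13 − 13 = 0
n=28: ⌊(29·152+30)/311⌋ − ⌊(28·152+30)/311⌋ = ⌊4438/311⌋ − ⌊4286/311⌋ = 14 − 13 = 1
n=29: ⌊(30·152+30)/311⌋ − ⌊(29·152+30)/311⌋ = ⌊4590/311⌋ − ⌊4438/311⌋ = 14 − 14 = 0
n=30: ⌊(31·152+30)/311⌋ − ⌊(30·152+30)/311⌋ = ⌊4742/311⌋ − ⌊4590/311⌋ = 15 − 14 = 1
n=31: ⌊(32·152+30)/311⌋ − ⌊(31·152+30)/311⌋ = ⌊4894/311⌋ − ⌊4742/311⌋ = 15 − 15 = 0
n=32: ⌊(33·152+30)/311⌋ − ⌊(32·152+30)/311⌋ = ⌊5046/311⌋ − ⌊4894/311⌋ = 16 − 15 = 1
n=33: ⌊(34·152+30)/311⌋ − ⌊(33·152+30)/311⌋ = ⌊5198/311⌋ − ⌊5046/311⌋ = 16 − 16 = 0
n=34: ⌊(35·152+30)/311⌋ − ⌊(34·152+30)/311⌋ = ⌊5350/311⌋ − ⌊5198/311⌋ = 17 − 16 = 1
n=35: ⌊(36·152+30)/311⌋ − ⌊(35·152+30)/311⌋ = ⌊5502/311⌋ − ⌊5350/311⌋ = 17 − 17 = 0
n=36: ⌊(37·152+30)/311⌋ − ⌊(36·152+30)/311⌋ = ⌊5654/311⌋ − ⌊5502/311⌋ = 18 − 17 = 1
n=37: ⌊(38·152+30)/311⌋ − ⌊(37·152+30)/311⌋ = ⌊5806/311⌋ − ⌊5654/311⌋ = 18 − 18 = 0
n=38: ⌊(39·152+30)/311⌋ − ⌊(38·152+30)/311⌋ = ⌊5958/311⌋ − ⌊5806/311⌋ = 19 − 18 = 1
n=39: ⌊(40·152+30)/311⌋ − ⌊(39·152+30)/311⌋ = ⌊6110/311⌋ − ⌊5958/311⌋ = 19 − 19 = 0
n=40: ⌊(41·152+30)/311⌋ − ⌊(40·152+30)/311⌋ = ⌊6262/311⌋ − ⌊6110/311⌋ = 20 − 19 = 1
n=41: ⌊(42·152+30)/311⌋ − ⌊(41·152+30)/311⌋ = ⌊6414/311⌋ − ⌊6262/311⌋ = 20 − 20 = 0
n=42: ⌊(43·152+30)/311⌋ − ⌊(42·152+30)/311⌋ = ⌊6566/311⌋ − ⌊6414/311⌋ = 21 − 20 = 1
n=43: ⌊(44·152+30)/311⌋ − ⌊(43·152+30)/311⌋ = ⌊6718/311⌋ − ⌊6566/311⌋ = 21 − 21 = 0
n=44: ⌊(45·152+30)/311⌋ − ⌊(44·152+30)/311⌋ = ⌊6870/311⌋ − ⌊6718/311⌋ = 22 − 21 = 1
n=45: ⌊(46·152+30)/311⌋ − ⌊(45·152+30)/311⌋ = ⌊7022/311⌋ − ⌊6870/311⌋ = 22 − 22 = 0
n=46: ⌊(47·152+30)/311⌋ − ⌊(46·152+30)/311⌋ = ⌊7174/311⌋ − ⌊7022/311⌋ = 23 − 22 = 1
n=47: ⌊(48·152+30)/311⌋ − ⌊(47·152+30)/311⌋ = ⌊7326/311⌋ − ⌊7174/311⌋ = 23 − 23 = 0
n=48: ⌊(49·152+30)/311⌋ − ⌊(48·152+30)/311⌋ = ⌊7478/311⌋ − ⌊7326/311⌋ = 24 − 23 = 1
n=49: ⌊(50·152+30)/311⌋ − ⌊(49·152+30)/311⌋ = ⌊7630/311⌋ − ⌊7478/311⌋ = 24 − 24 = 0
n=50: ⌊(51·152+30)/311⌋ − ⌊(50·152+30)/311⌋ = ⌊7782/311⌋ − ⌊7630/311⌋ = 25 − 24 = 1
n=51: ⌊(52·152+30)/311⌋ − ⌊(51·152+30)/311⌋ = ⌊7934/311⌋ − ⌊7782/311⌋ = 25 − 25 = 0
n=52: ⌊(53·152+30)/311⌋ − ⌊(52·152+30)/311⌋ = ⌊8086/311⌋ − ⌊7934/311⌋ = 26 − 25 = 1
n=53: ⌊(54·152+30)/311⌋ − ⌊(53·152+30)/311⌋ = ⌊8238/311⌋ − ⌊8086/311⌋ = 26 − 26 = 0
n=54: ⌊(55·152+30)/311⌋ − ⌊(54·152+30)/311⌋ = ⌊8390/311⌋ − ⌊8238/311⌋ = 26 − 26 = 0
n=55: ⌊(56·152+30)/311⌋ − ⌊(55·152+30)/311⌋ = ⌊8542/311⌋ − ⌊8390/311⌋ = 27 − 26 = 1
n=56: ⌊(57·152+30)/311⌋ − ⌊(56·152+30)/311⌋ = ⌊8694/311⌋ − ⌊8542/311⌋ = 27 − 27 = 0
n=57: ⌊(58·152+30)/311⌋ − ⌊(57·152+30)/311⌋ = ⌊8846/311⌋ − ⌊8694/311⌋ = 28 − 27 = 1
n=58: ⌊(59·152+30)/311⌋ − ⌊(58·152+30)/311⌋ = ⌊8998/311⌋ − ⌊8846/311⌋ = 28 − 28 = 0
n=59: ⌊(60·152+30)/311⌋ − ⌊(59·152+30)/311⌋ = ⌊9150/311⌋ − ⌊8998/311⌋ = 29 − 28 = 1
n=60: ⌊(61·152+30)/311⌋ − ⌊(60·152+30)/311⌋ = ⌊9302/311⌋ − ⌊9150/311⌋ = 29 − 29 = 0
n=61: ⌊(62·152+30)/311⌋ − ⌊(61·152+30)/311⌋ = ⌊9454/311⌋ − ⌊9302/311⌋ = 30 − 29 = 1
n=62: ⌊(63·152+30)/311⌋ − ⌊(62·152+30)/311⌋ = ⌊9606/311⌋ − ⌊9454/311⌋ = 30 − 30 = 0
n=63: ⌊(64·152+30)/311⌋ − ⌊(63·152+30)/311⌋ = ⌊9758/311⌋ − ⌊9606/311⌋ = 31 − 30 = 1
n=64: ⌊(65·152+30)/311⌋ − ⌊(64·152+30)/311⌋ = ⌊9910/311⌋ − ⌊9758/311⌋ = 31 − 31 = 0
n=65: ⌊(66·152+30)/311⌋ − ⌊(65·152+30)/311⌋ = ⌊10062/311⌋ − ⌊9910/311⌋ = 32 − 31 = 1
n=66: ⌊(67·152+30)/311⌋ − ⌊(66·152+30)/311⌋ = ⌊10214/311⌋ − ⌊10062/311⌋ = 32 − 32 = 0
n=67: ⌊(68·152+30)/311⌋ − ⌊(67·152+30)/311⌋ = ⌊10366/311⌋ − ⌊10214/311⌋ = 33 − 32 = 1
n=68: ⌊(69·152+30)/311⌋ − ⌊(68·152+30)/311⌋ = ⌊10518/311⌋ − ⌊10366/311⌋ = 33 − 33 = 0
n=69: ⌊(70·152+30)/311⌋ − ⌊(69·152+30)/311⌋ = ⌊10670/311⌋ − ⌊10518/311⌋ = 34 − 33 = 1
n=70: ⌊(71·152+30)/311⌋ − ⌊(70·152+30)/311⌋ = ⌊10822/311⌋ − ⌊10670/311⌋ = 34 − 34 = 0
n=71: ⌊(72·152+30)/311⌋ − ⌊(71·152+30)/311⌋ = ⌊10974/311⌋ − ⌊10822/311⌋ = 35 − 34 = 1
n=72: ⌊(73·152+30)/311⌋ − ⌊(72·152+30)/311⌋ = ⌊11126/311⌋ − ⌊10974/311⌋ = 35 − 35 = 0
n=73: ⌊(74·152+30)/311⌋ − ⌊(73·152+30)/311⌋ = ⌊11278/311⌋ − ⌊11126/311⌋ = 36 − 35 = 1
n=74: ⌊(75·152+30)/311⌋ − ⌊(74·152+30)/311⌋ = ⌊11430/311⌋ − ⌊11278/311⌋ = 36 − 36 = 0
n=75: ⌊(76·152+30)/311⌋ − ⌊(75·152+30)/311⌋ = ⌊11582/311⌋ − ⌊11430/311⌋ = 37 − 36 = 1
n=76: ⌊(77·152+30)/311⌋ − ⌊(76·152+30)/311⌋ = ⌊11734/311⌋ − ⌊11582/311⌋ = 37 − 37 = 0
n=77: ⌊(78·152+30)/311⌋ − ⌊(77·152+30)/311⌋ = ⌊11886/311⌋ − ⌊11734/311⌋ = 38 − 37 = 1
n=78: ⌊(79·152+30)/311⌋ − ⌊(78·152+30)/311⌋ = ⌊12038/311⌋ − ⌊11886/311⌋ = 38 − 38 = 0
n=79: ⌊(80·152+30)/311⌋ − ⌊(79·152+30)/311⌋ = ⌊12190/311⌋ − ⌊12038/311⌋ = 39 − 38 = 1

01010101001010101010101010101010101010101010101010101001010101010101010101010101


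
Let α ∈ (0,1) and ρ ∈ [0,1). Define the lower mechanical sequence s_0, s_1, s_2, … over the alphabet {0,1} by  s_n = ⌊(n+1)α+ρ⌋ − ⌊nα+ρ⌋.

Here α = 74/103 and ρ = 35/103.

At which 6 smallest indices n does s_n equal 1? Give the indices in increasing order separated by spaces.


n=0: ⌊109/103⌋−⌊35/103⌋ = 1−0 = 1  ← one
n=1: ⌊183/103⌋−⌊109/103⌋ = 1−1 = 0
n=2: ⌊257/103⌋−⌊183/103⌋ = 2−1 = 1  ← one
n=3: ⌊331/103⌋−⌊257/103⌋ = 3−2 = 1  ← one
n=4: ⌊405/103⌋−⌊331/103⌋ = 3−3 = 0
n=5: ⌊479/103⌋−⌊405/103⌋ = 4−3 = 1  ← one
n=6: ⌊553/103⌋−⌊479/103⌋ = 5−4 = 1  ← one
n=7: ⌊627/103⌋−⌊553/103⌋ = 6−5 = 1  ← one
positions of the first 6 ones: 0 2 3 5 6 7

0 2 3 5 6 7


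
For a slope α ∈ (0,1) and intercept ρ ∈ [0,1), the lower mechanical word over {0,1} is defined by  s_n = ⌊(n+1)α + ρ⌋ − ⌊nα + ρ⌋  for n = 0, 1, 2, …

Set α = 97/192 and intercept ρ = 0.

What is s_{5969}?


1

(n+1)α + ρ = (5970·97) / 192 = 579090/192
nα + ρ     = (5969·97) / 192 = 578993/192
⌊579090/192⌋ = 3016,  ⌊578993/192⌋ = 3015
s_{5969} = 3016 − 3015 = 1


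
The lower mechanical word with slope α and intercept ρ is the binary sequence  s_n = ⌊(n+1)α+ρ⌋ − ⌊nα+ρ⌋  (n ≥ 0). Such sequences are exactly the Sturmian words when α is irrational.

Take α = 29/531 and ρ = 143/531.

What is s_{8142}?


(n+1)α + ρ = (8143·29 + 143) / 531 = 236290/531
nα + ρ     = (8142·29 + 143) / 531 = 236261/531
⌊236290/531⌋ = 444,  ⌊236261/531⌋ = 444
s_{8142} = 444 − 444 = 0

0


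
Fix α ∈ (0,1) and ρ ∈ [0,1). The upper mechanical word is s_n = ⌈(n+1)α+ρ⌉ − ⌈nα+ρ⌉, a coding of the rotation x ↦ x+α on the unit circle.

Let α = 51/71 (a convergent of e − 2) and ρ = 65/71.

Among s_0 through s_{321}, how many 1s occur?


#1s = Σ_{n=0}^{321} s_n = Σ_{n=0}^{321} (⌈(n+1)α+ρ⌉ − ⌈nα+ρ⌉)
the sum telescopes: every ⌈nα+ρ⌉ with 0 < n < 322 appears once with + and once with −, leaving ⌈322α+ρ⌉ − ⌈0·α+ρ⌉
322α + ρ = (322·51 + 65) / 71 = 16487/71
ρ = 65/71
⌈16487/71⌉ = 233,  ⌈65/71⌉ = 1
#1s = 233 − 1 = 232

232


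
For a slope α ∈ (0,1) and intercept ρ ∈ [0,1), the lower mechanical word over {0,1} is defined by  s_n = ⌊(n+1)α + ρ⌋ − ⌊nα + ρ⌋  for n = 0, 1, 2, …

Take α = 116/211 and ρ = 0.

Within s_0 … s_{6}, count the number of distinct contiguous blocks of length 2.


t_n = ⌊(n·116)/211⌋ for n = 0 … 7:
  n=0…7: ⌊0/211⌋=0 ⌊116/211⌋=0 ⌊232/211⌋=1 ⌊348/211⌋=1 ⌊464/211⌋=2 ⌊580/211⌋=2 ⌊696/211⌋=3 ⌊812/211⌋=3
s_n = t_(n+1) − t_n for n = 0 … 6 gives
prefix = 0101010
slide a length-2 window over [0..1] … [5..6] (6 windows); first occurrence of each distinct factor:
  [  0..  1] 01
  [  1..  2] 10
  (the other 4 windows repeat one of these)
distinct factors: {01, 10}
count = 2  (Sturmian bound for length 2 is 3)

2


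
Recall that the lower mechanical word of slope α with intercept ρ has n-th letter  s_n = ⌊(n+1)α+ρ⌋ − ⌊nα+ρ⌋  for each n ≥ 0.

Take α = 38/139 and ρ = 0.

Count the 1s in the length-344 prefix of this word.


#1s = Σ_{n=0}^{343} s_n = Σ_{n=0}^{343} (⌊(n+1)α+ρ⌋ − ⌊nα+ρ⌋)
the sum telescopes: every ⌊nα+ρ⌋ with 0 < n < 344 appears once with + and once with −, leaving ⌊344α+ρ⌋ − ⌊0·α+ρ⌋
344α + ρ = (344·38) / 139 = 13072/139
ρ = 0/139
⌊13072/139⌋ = 94,  ⌊0/139⌋ = 0
#1s = 94 − 0 = 94

94


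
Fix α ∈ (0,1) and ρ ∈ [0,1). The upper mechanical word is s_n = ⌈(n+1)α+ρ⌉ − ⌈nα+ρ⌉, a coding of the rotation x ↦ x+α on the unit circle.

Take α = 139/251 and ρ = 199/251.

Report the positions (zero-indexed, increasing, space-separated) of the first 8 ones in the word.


n=0: ⌈338/251⌉−⌈199/251⌉ = 2−1 = 1  ← one
n=1: ⌈477/251⌉−⌈338/251⌉ = 2−2 = 0
n=2: ⌈616/251⌉−⌈477/251⌉ = 3−2 = 1  ← one
n=3: ⌈755/251⌉−⌈616/251⌉ = 4−3 = 1  ← one
n=4: ⌈894/251⌉−⌈755/251⌉ = 4−4 = 0
n=5: ⌈1033/251⌉−⌈894/251⌉ = 5−4 = 1  ← one
n=6: ⌈1172/251⌉−⌈1033/251⌉ = 5−5 = 0
n=7: ⌈1311/251⌉−⌈1172/251⌉ = 6−5 = 1  ← one
n=8: ⌈1450/251⌉−⌈1311/251⌉ = 6−6 = 0
n=9: ⌈1589/251⌉−⌈1450/251⌉ = 7−6 = 1  ← one
n=10: ⌈1728/251⌉−⌈1589/251⌉ = 7−7 = 0
n=11: ⌈1867/251⌉−⌈1728/251⌉ = 8−7 = 1  ← one
n=12: ⌈2006/251⌉−⌈1867/251⌉ = 8−8 = 0
n=13: ⌈2145/251⌉−⌈2006/251⌉ = 9−8 = 1  ← one
positions of the first 8 ones: 0 2 3 5 7 9 11 13

0 2 3 5 7 9 11 13


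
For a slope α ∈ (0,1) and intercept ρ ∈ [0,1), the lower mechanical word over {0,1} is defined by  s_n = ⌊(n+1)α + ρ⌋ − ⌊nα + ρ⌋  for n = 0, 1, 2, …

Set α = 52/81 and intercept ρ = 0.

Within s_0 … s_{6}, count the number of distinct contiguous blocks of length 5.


t_n = ⌊(n·52)/81⌋ for n = 0 … 7:
  n=0…7: ⌊0/81⌋=0 ⌊52/81⌋=0 ⌊104/81⌋=1 ⌊156/81⌋=1 ⌊208/81⌋=2 ⌊260/81⌋=3 ⌊312/81⌋=3 ⌊364/81⌋=4
s_n = t_(n+1) − t_n for n = 0 … 6 gives
prefix = 0101101
slide a length-5 window over [0..4] … [2..6] (3 windows); first occurrence of each distinct factor:
  [  0..  4] 01011
  [  1..  5] 10110
  [  2..  6] 01101
distinct factors: {01011, 01101, 10110}
count = 3  (Sturmian bound for length 5 is 6)

3


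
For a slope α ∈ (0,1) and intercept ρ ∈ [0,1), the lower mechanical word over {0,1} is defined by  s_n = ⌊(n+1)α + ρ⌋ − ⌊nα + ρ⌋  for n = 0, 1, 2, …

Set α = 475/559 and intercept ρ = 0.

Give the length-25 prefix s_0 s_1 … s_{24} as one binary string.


n=0: ⌊(1·475)/559⌋ − ⌊(0·475)/559⌋ = ⌊475/559⌋ − ⌊0/559⌋ = 0 − 0 = 0
n=1: ⌊(2·475)/559⌋ − ⌊(1·475)/559⌋ = ⌊950/559⌋ − ⌊475/559⌋ = 1 − 0 = 1
n=2: ⌊(3·475)/559⌋ − ⌊(2·475)/559⌋ = ⌊1425/559⌋ − ⌊950/559⌋ = 2 − 1 = 1
n=3: ⌊(4·475)/559⌋ − ⌊(3·475)/559⌋ = ⌊1900/559⌋ − ⌊1425/559⌋ = 3 − 2 = 1
n=4: ⌊(5·475)/559⌋ − ⌊(4·475)/559⌋ = ⌊2375/559⌋ − ⌊1900/559⌋ = 4 − 3 = 1
n=5: ⌊(6·475)/559⌋ − ⌊(5·475)/559⌋ = ⌊2850/559⌋ − ⌊2375/559⌋ = 5 − 4 = 1
n=6: ⌊(7·475)/559⌋ − ⌊(6·475)/559⌋ = ⌊3325/559⌋ − ⌊2850/559⌋ = 5 − 5 = 0
n=7: ⌊(8·475)/559⌋ − ⌊(7·475)/559⌋ = ⌊3800/559⌋ − ⌊3325/559⌋ = 6 − 5 = 1
n=8: ⌊(9·475)/559⌋ − ⌊(8·475)/559⌋ = ⌊4275/559⌋ − ⌊3800/559⌋ = 7 − 6 = 1
n=9: ⌊(10·475)/559⌋ − ⌊(9·475)/559⌋ = ⌊4750/559⌋ − ⌊4275/559⌋ = 8 − 7 = 1
n=10: ⌊(11·475)/559⌋ − ⌊(10·475)/559⌋ = ⌊5225/559⌋ − ⌊4750/559⌋ = 9 − 8 = 1
n=11: ⌊(12·475)/559⌋ − ⌊(11·475)/559⌋ = ⌊5700/559⌋ − ⌊5225/559⌋ = 10 − 9 = 1
n=12: ⌊(13·475)/559⌋ − ⌊(12·475)/559⌋ = ⌊6175/559⌋ − ⌊5700/559⌋ = 11 − 10 = 1
n=13: ⌊(14·475)/559⌋ − ⌊(13·475)/559⌋ = ⌊6650/559⌋ − ⌊6175/559⌋ = 11 − 11 = 0
n=14: ⌊(15·475)/559⌋ − ⌊(14·475)/559⌋ = ⌊7125/559⌋ − ⌊6650/559⌋ = 12 − 11 = 1
n=15: ⌊(16·475)/559⌋ − ⌊(15·475)/559⌋ = ⌊7600/559⌋ − ⌊7125/559⌋ = 13 − 12 = 1
n=16: ⌊(17·475)/559⌋ − ⌊(16·475)/559⌋ = ⌊8075/559⌋ − ⌊7600/559⌋ = 14 − 13 = 1
n=17: ⌊(18·475)/559⌋ − ⌊(17·475)/559⌋ = ⌊8550/559⌋ − ⌊8075/559⌋ = 15 − 14 = 1
n=18: ⌊(19·475)/559⌋ − ⌊(18·475)/559⌋ = ⌊9025/559⌋ − ⌊8550/559⌋ = 16 − 15 = 1
n=19: ⌊(20·475)/559⌋ − ⌊(19·475)/559⌋ = ⌊9500/559⌋ − ⌊9025/559⌋ = 16 − 16 = 0
n=20: ⌊(21·475)/559⌋ − ⌊(20·475)/559⌋ = ⌊9975/559⌋ − ⌊9500/559⌋ = 17 − 16 = 1
n=21: ⌊(22·475)/559⌋ − ⌊(21·475)/559⌋ = ⌊10450/559⌋ − ⌊9975/559⌋ = 18 − 17 = 1
n=22: ⌊(23·475)/559⌋ − ⌊(22·475)/559⌋ = ⌊10925/559⌋ − ⌊10450/559⌋ = 19 − 18 = 1
n=23: ⌊(24·475)/559⌋ − ⌊(23·475)/559⌋ = ⌊11400/559⌋ − ⌊10925/559⌋ = 20 − 19 = 1
n=24: ⌊(25·475)/559⌋ − ⌊(24·475)/559⌋ = ⌊11875/559⌋ − ⌊11400/559⌋ = 21 − 20 = 1

0111110111111011111011111


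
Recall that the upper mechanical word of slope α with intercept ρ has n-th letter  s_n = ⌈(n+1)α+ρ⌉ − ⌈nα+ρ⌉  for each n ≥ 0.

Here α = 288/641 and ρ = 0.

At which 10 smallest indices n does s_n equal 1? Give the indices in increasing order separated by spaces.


n=0: ⌈288/641⌉−⌈0/641⌉ = 1−0 = 1  ← one
n=1: ⌈576/641⌉−⌈288/641⌉ = 1−1 = 0
n=2: ⌈864/641⌉−⌈576/641⌉ = 2−1 = 1  ← one
n=3: ⌈1152/641⌉−⌈864/641⌉ = 2−2 = 0
n=4: ⌈1440/641⌉−⌈1152/641⌉ = 3−2 = 1  ← one
n=5: ⌈1728/641⌉−⌈1440/641⌉ = 3−3 = 0
n=6: ⌈2016/641⌉−⌈1728/641⌉ = 4−3 = 1  ← one
n=7: ⌈2304/641⌉−⌈2016/641⌉ = 4−4 = 0
n=8: ⌈2592/641⌉−⌈2304/641⌉ = 5−4 = 1  ← one
n=9: ⌈2880/641⌉−⌈2592/641⌉ = 5−5 = 0
n=10: ⌈3168/641⌉−⌈2880/641⌉ = 5−5 = 0
n=11: ⌈3456/641⌉−⌈3168/641⌉ = 6−5 = 1  ← one
n=12: ⌈3744/641⌉−⌈3456/641⌉ = 6−6 = 0
n=13: ⌈4032/641⌉−⌈3744/641⌉ = 7−6 = 1  ← one
n=14: ⌈4320/641⌉−⌈4032/641⌉ = 7−7 = 0
n=15: ⌈4608/641⌉−⌈4320/641⌉ = 8−7 = 1  ← one
n=16: ⌈4896/641⌉−⌈4608/641⌉ = 8−8 = 0
n=17: ⌈5184/641⌉−⌈4896/641⌉ = 9−8 = 1  ← one
n=18: ⌈5472/641⌉−⌈5184/641⌉ = 9−9 = 0
n=19: ⌈5760/641⌉−⌈5472/641⌉ = 9−9 = 0
n=20: ⌈6048/641⌉−⌈5760/641⌉ = 10−9 = 1  ← one
positions of the first 10 ones: 0 2 4 6 8 11 13 15 17 20

0 2 4 6 8 11 13 15 17 20


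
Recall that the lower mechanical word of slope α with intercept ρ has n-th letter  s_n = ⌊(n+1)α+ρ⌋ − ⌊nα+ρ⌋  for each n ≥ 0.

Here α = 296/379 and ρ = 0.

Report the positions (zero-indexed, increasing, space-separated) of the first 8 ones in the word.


1 2 3 5 6 7 8 10

n=0: ⌊296/379⌋−⌊0/379⌋ = 0−0 = 0
n=1: ⌊592/379⌋−⌊296/379⌋ = 1−0 = 1  ← one
n=2: ⌊888/379⌋−⌊592/379⌋ = 2−1 = 1  ← one
n=3: ⌊1184/379⌋−⌊888/379⌋ = 3−2 = 1  ← one
n=4: ⌊1480/379⌋−⌊1184/379⌋ = 3−3 = 0
n=5: ⌊1776/379⌋−⌊1480/379⌋ = 4−3 = 1  ← one
n=6: ⌊2072/379⌋−⌊1776/379⌋ = 5−4 = 1  ← one
n=7: ⌊2368/379⌋−⌊2072/379⌋ = 6−5 = 1  ← one
n=8: ⌊2664/379⌋−⌊2368/379⌋ = 7−6 = 1  ← one
n=9: ⌊2960/379⌋−⌊2664/379⌋ = 7−7 = 0
n=10: ⌊3256/379⌋−⌊2960/379⌋ = 8−7 = 1  ← one
positions of the first 8 ones: 1 2 3 5 6 7 8 10


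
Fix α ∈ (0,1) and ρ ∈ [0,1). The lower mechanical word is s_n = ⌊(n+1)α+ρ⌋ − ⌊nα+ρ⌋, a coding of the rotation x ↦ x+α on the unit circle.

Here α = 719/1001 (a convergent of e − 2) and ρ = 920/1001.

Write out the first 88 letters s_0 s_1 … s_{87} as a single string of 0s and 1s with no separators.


n=0: ⌊(1·719+920)/1001⌋ − ⌊(0·719+920)/1001⌋ = ⌊1639/1001⌋ − ⌊920/1001⌋ = 1 − 0 = 1
n=1: ⌊(2·719+920)/1001⌋ − ⌊(1·719+920)/1001⌋ = ⌊2358/1001⌋ − ⌊1639/1001⌋ = 2 − 1 = 1
n=2: ⌊(3·719+920)/1001⌋ − ⌊(2·719+920)/1001⌋ = ⌊3077/1001⌋ − ⌊2358/1001⌋ = 3 − 2 = 1
n=3: ⌊(4·719+920)/1001⌋ − ⌊(3·719+920)/1001⌋ = ⌊3796/1001⌋ − ⌊3077/1001⌋ = 3 − 3 = 0
n=4: ⌊(5·719+920)/1001⌋ − ⌊(4·719+920)/1001⌋ = ⌊4515/1001⌋ − ⌊3796/1001⌋ = 4 − 3 = 1
n=5: ⌊(6·719+920)/1001⌋ − ⌊(5·719+920)/1001⌋ = ⌊5234/1001⌋ − ⌊4515/1001⌋ = 5 − 4 = 1
n=6: ⌊(7·719+920)/1001⌋ − ⌊(6·719+920)/1001⌋ = ⌊5953/1001⌋ − ⌊5234/1001⌋ = 5 − 5 = 0
n=7: ⌊(8·719+920)/1001⌋ − ⌊(7·719+920)/1001⌋ = ⌊6672/1001⌋ − ⌊5953/1001⌋ = 6 − 5 = 1
n=8: ⌊(9·719+920)/1001⌋ − ⌊(8·719+920)/1001⌋ = ⌊7391/1001⌋ − ⌊6672/1001⌋ = 7 − 6 = 1
n=9: ⌊(10·719+920)/1001⌋ − ⌊(9·719+920)/1001⌋ = ⌊8110/1001⌋ − ⌊7391/1001⌋ = 8 − 7 = 1
n=10: ⌊(11·719+920)/1001⌋ − ⌊(10·719+920)/1001⌋ = ⌊8829/1001⌋ − ⌊8110/1001⌋ = 8 − 8 = 0
n=11: ⌊(12·719+920)/1001⌋ − ⌊(11·719+920)/1001⌋ = ⌊9548/1001⌋ − ⌊8829/1001⌋ = 9 − 8 = 1
n=12: ⌊(13·719+920)/1001⌋ − ⌊(12·719+920)/1001⌋ = ⌊10267/1001⌋ − ⌊9548/1001⌋ = 10 − 9 = 1
n=13: ⌊(14·719+920)/1001⌋ − ⌊(13·719+920)/1001⌋ = ⌊10986/1001⌋ − ⌊10267/1001⌋ = 10 − 10 = 0
n=14: ⌊(15·719+920)/1001⌋ − ⌊(14·719+920)/1001⌋ = ⌊11705/1001⌋ − ⌊10986/1001⌋ = 11 − 10 = 1
n=15: ⌊(16·719+920)/1001⌋ − ⌊(15·719+920)/1001⌋ = ⌊12424/1001⌋ − ⌊11705/1001⌋ = 12 − 11 = 1
n=16: ⌊(17·719+920)/1001⌋ − ⌊(16·719+920)/1001⌋ = ⌊13143/1001⌋ − ⌊12424/1001⌋ = 13 − 12 = 1
n=17: ⌊(18·719+920)/1001⌋ − ⌊(17·719+920)/1001⌋ = ⌊13862/1001⌋ − ⌊13143/1001⌋ = 13 − 13 = 0
n=18: ⌊(19·719+920)/1001⌋ − ⌊(18·719+920)/1001⌋ = ⌊14581/1001⌋ − ⌊13862/1001⌋ = 14 − 13 = 1
n=19: ⌊(20·719+920)/1001⌋ − ⌊(19·719+920)/1001⌋ = ⌊15300/1001⌋ − ⌊14581/1001⌋ = 15 − 14 = 1
n=20: ⌊(21·719+920)/1001⌋ − ⌊(20·719+920)/1001⌋ = ⌊16019/1001⌋ − ⌊15300/1001⌋ = 16 − 15 = 1
n=21: ⌊(22·719+920)/1001⌋ − ⌊(21·719+920)/1001⌋ = ⌊16738/1001⌋ − ⌊16019/1001⌋ = 16 − 16 = 0
n=22: ⌊(23·719+920)/1001⌋ − ⌊(22·719+920)/1001⌋ = ⌊17457/1001⌋ − ⌊16738/1001⌋ = 17 − 16 = 1
n=23: ⌊(24·719+920)/1001⌋ − ⌊(23·719+920)/1001⌋ = ⌊18176/1001⌋ − ⌊17457/1001⌋ = 18 − 17 = 1
n=24: ⌊(25·719+920)/1001⌋ − ⌊(24·719+920)/1001⌋ = ⌊18895/1001⌋ − ⌊18176/1001⌋ = 18 − 18 = 0
n=25: ⌊(26·719+920)/1001⌋ − ⌊(25·719+920)/1001⌋ = ⌊19614/1001⌋ − ⌊18895/1001⌋ = 19 − 18 = 1
n=26: ⌊(27·719+920)/1001⌋ − ⌊(26·719+920)/1001⌋ = ⌊20333/1001⌋ − ⌊19614/1001⌋ = 20 − 19 = 1
n=27: ⌊(28·719+920)/1001⌋ − ⌊(27·719+920)/1001⌋ = ⌊21052/1001⌋ − ⌊20333/1001⌋ = 21 − 20 = 1
n=28: ⌊(29·719+920)/1001⌋ − ⌊(28·719+920)/1001⌋ = ⌊21771/1001⌋ − ⌊21052/1001⌋ = 21 − 21 = 0
n=29: ⌊(30·719+920)/1001⌋ − ⌊(29·719+920)/1001⌋ = ⌊22490/1001⌋ − ⌊21771/1001⌋ = 22 − 21 = 1
n=30: ⌊(31·719+920)/1001⌋ − ⌊(30·719+920)/1001⌋ = ⌊23209/1001⌋ − ⌊22490/1001⌋ = 23 − 22 = 1
n=31: ⌊(32·719+920)/1001⌋ − ⌊(31·719+920)/1001⌋ = ⌊23928/1001⌋ − ⌊23209/1001⌋ = 23 − 23 = 0
n=32: ⌊(33·719+920)/1001⌋ − ⌊(32·719+920)/1001⌋ = ⌊24647/1001⌋ − ⌊23928/1001⌋ = 24 − 23 = 1
n=33: ⌊(34·719+920)/1001⌋ − ⌊(33·719+920)/1001⌋ = ⌊25366/1001⌋ − ⌊24647/1001⌋ = 25 − 24 = 1
n=34: ⌊(35·719+920)/1001⌋ − ⌊(34·719+920)/1001⌋ = ⌊26085/1001⌋ − ⌊25366/1001⌋ = 26 − 25 = 1
n=35: ⌊(36·719+920)/1001⌋ − ⌊(35·719+920)/1001⌋ = ⌊26804/1001⌋ − ⌊26085/1001⌋ = 26 − 26 = 0
n=36: ⌊(37·719+920)/1001⌋ − ⌊(36·719+920)/1001⌋ = ⌊27523/1001⌋ − ⌊26804/1001⌋ = 27 − 26 = 1
n=37: ⌊(38·719+920)/1001⌋ − ⌊(37·719+920)/1001⌋ = ⌊28242/1001⌋ − ⌊27523/1001⌋ = 28 − 27 = 1
n=38: ⌊(39·719+920)/1001⌋ − ⌊(38·719+920)/1001⌋ = ⌊28961/1001⌋ − ⌊28242/1001⌋ = 28 − 28 = 0
n=39: ⌊(40·719+920)/1001⌋ − ⌊(39·719+920)/1001⌋ = ⌊29680/1001⌋ − ⌊28961/1001⌋ = 29 − 28 = 1
n=40: ⌊(41·719+920)/1001⌋ − ⌊(40·719+920)/1001⌋ = ⌊30399/1001⌋ − ⌊29680/1001⌋ = 30 − 29 = 1
n=41: ⌊(42·719+920)/1001⌋ − ⌊(41·719+920)/1001⌋ = ⌊31118/1001⌋ − ⌊30399/1001⌋ = 31 − 30 = 1
n=42: ⌊(43·719+920)/1001⌋ − ⌊(42·719+920)/1001⌋ = ⌊31837/1001⌋ − ⌊31118/1001⌋ = 31 − 31 = 0
n=43: ⌊(44·719+920)/1001⌋ − ⌊(43·719+920)/1001⌋ = ⌊32556/1001⌋ − ⌊31837/1001⌋ = 32 − 31 = 1
n=44: ⌊(45·719+920)/1001⌋ − ⌊(44·719+920)/1001⌋ = ⌊33275/1001⌋ − ⌊32556/1001⌋ = 33 − 32 = 1
n=45: ⌊(46·719+920)/1001⌋ − ⌊(45·719+920)/1001⌋ = ⌊33994/1001⌋ − ⌊33275/1001⌋ = 33 − 33 = 0
n=46: ⌊(47·719+920)/1001⌋ − ⌊(46·719+920)/1001⌋ = ⌊34713/1001⌋ − ⌊33994/1001⌋ = 34 − 33 = 1
n=47: ⌊(48·719+920)/1001⌋ − ⌊(47·719+920)/1001⌋ = ⌊35432/1001⌋ − ⌊34713/1001⌋ = 35 − 34 = 1
n=48: ⌊(49·719+920)/1001⌋ − ⌊(48·719+920)/1001⌋ = ⌊36151/1001⌋ − ⌊35432/1001⌋ = 36 − 35 = 1
n=49: ⌊(50·719+920)/1001⌋ − ⌊(49·719+920)/1001⌋ = ⌊36870/1001⌋ − ⌊36151/1001⌋ = 36 − 36 = 0
n=50: ⌊(51·719+920)/1001⌋ − ⌊(50·719+920)/1001⌋ = ⌊37589/1001⌋ − ⌊36870/1001⌋ = 37 − 36 = 1
n=51: ⌊(52·719+920)/1001⌋ − ⌊(51·719+920)/1001⌋ = ⌊38308/1001⌋ − ⌊37589/1001⌋ = 38 − 37 = 1
n=52: ⌊(53·719+920)/1001⌋ − ⌊(52·719+920)/1001⌋ = ⌊39027/1001⌋ − ⌊38308/1001⌋ = 38 − 38 = 0
n=53: ⌊(54·719+920)/1001⌋ − ⌊(53·719+920)/1001⌋ = ⌊39746/1001⌋ − ⌊39027/1001⌋ = 39 − 38 = 1
n=54: ⌊(55·719+920)/1001⌋ − ⌊(54·719+920)/1001⌋ = ⌊40465/1001⌋ − ⌊39746/1001⌋ = 40 − 39 = 1
n=55: ⌊(56·719+920)/1001⌋ − ⌊(55·719+920)/1001⌋ = ⌊41184/1001⌋ − ⌊40465/1001⌋ = 41 − 40 = 1
n=56: ⌊(57·719+920)/1001⌋ − ⌊(56·719+920)/1001⌋ = ⌊41903/1001⌋ − ⌊41184/1001⌋ = 41 − 41 = 0
n=57: ⌊(58·719+920)/1001⌋ − ⌊(57·719+920)/1001⌋ = ⌊42622/1001⌋ − ⌊41903/1001⌋ = 42 − 41 = 1
n=58: ⌊(59·719+920)/1001⌋ − ⌊(58·719+920)/1001⌋ = ⌊43341/1001⌋ − ⌊42622/1001⌋ = 43 − 42 = 1
n=59: ⌊(60·719+920)/1001⌋ − ⌊(59·719+920)/1001⌋ = ⌊44060/1001⌋ − ⌊43341/1001⌋ = 44 − 43 = 1
n=60: ⌊(61·719+920)/1001⌋ − ⌊(60·719+920)/1001⌋ = ⌊44779/1001⌋ − ⌊44060/1001⌋ = 44 − 44 = 0
n=61: ⌊(62·719+920)/1001⌋ − ⌊(61·719+920)/1001⌋ = ⌊45498/1001⌋ − ⌊44779/1001⌋ = 45 − 44 = 1
n=62: ⌊(63·719+920)/1001⌋ − ⌊(62·719+920)/1001⌋ = ⌊46217/1001⌋ − ⌊45498/1001⌋ = 46 − 45 = 1
n=63: ⌊(64·719+920)/1001⌋ − ⌊(63·719+920)/1001⌋ = ⌊46936/1001⌋ − ⌊46217/1001⌋ = 46 − 46 = 0
n=64: ⌊(65·719+920)/1001⌋ − ⌊(64·719+920)/1001⌋ = ⌊47655/1001⌋ − ⌊46936/1001⌋ = 47 − 46 = 1
n=65: ⌊(66·719+920)/1001⌋ − ⌊(65·719+920)/1001⌋ = ⌊48374/1001⌋ − ⌊47655/1001⌋ = 48 − 47 = 1
n=66: ⌊(67·719+920)/1001⌋ − ⌊(66·719+920)/1001⌋ = ⌊49093/1001⌋ − ⌊48374/1001⌋ = 49 − 48 = 1
n=67: ⌊(68·719+920)/1001⌋ − ⌊(67·719+920)/1001⌋ = ⌊49812/1001⌋ − ⌊49093/1001⌋ = 49 − 49 = 0
n=68: ⌊(69·719+920)/1001⌋ − ⌊(68·719+920)/1001⌋ = ⌊50531/1001⌋ − ⌊49812/1001⌋ = 50 − 49 = 1
n=69: ⌊(70·719+920)/1001⌋ − ⌊(69·719+920)/1001⌋ = ⌊51250/1001⌋ − ⌊50531/1001⌋ = 51 − 50 = 1
n=70: ⌊(71·719+920)/1001⌋ − ⌊(70·719+920)/1001⌋ = ⌊51969/1001⌋ − ⌊51250/1001⌋ = 51 − 51 = 0
n=71: ⌊(72·719+920)/1001⌋ − ⌊(71·719+920)/1001⌋ = ⌊52688/1001⌋ − ⌊51969/1001⌋ = 52 − 51 = 1
n=72: ⌊(73·719+920)/1001⌋ − ⌊(72·719+920)/1001⌋ = ⌊53407/1001⌋ − ⌊52688/1001⌋ = 53 − 52 = 1
n=73: ⌊(74·719+920)/1001⌋ − ⌊(73·719+920)/1001⌋ = ⌊54126/1001⌋ − ⌊53407/1001⌋ = 54 − 53 = 1
n=74: ⌊(75·719+920)/1001⌋ − ⌊(74·719+920)/1001⌋ = ⌊54845/1001⌋ − ⌊54126/1001⌋ = 54 − 54 = 0
n=75: ⌊(76·719+920)/1001⌋ − ⌊(75·719+920)/1001⌋ = ⌊55564/1001⌋ − ⌊54845/1001⌋ = 55 − 54 = 1
n=76: ⌊(77·719+920)/1001⌋ − ⌊(76·719+920)/1001⌋ = ⌊56283/1001⌋ − ⌊55564/1001⌋ = 56 − 55 = 1
n=77: ⌊(78·719+920)/1001⌋ − ⌊(77·719+920)/1001⌋ = ⌊57002/1001⌋ − ⌊56283/1001⌋ = 56 − 56 = 0
n=78: ⌊(79·719+920)/1001⌋ − ⌊(78·719+920)/1001⌋ = ⌊57721/1001⌋ − ⌊57002/1001⌋ = 57 − 56 = 1
n=79: ⌊(80·719+920)/1001⌋ − ⌊(79·719+920)/1001⌋ = ⌊58440/1001⌋ − ⌊57721/1001⌋ = 58 − 57 = 1
n=80: ⌊(81·719+920)/1001⌋ − ⌊(80·719+920)/1001⌋ = ⌊59159/1001⌋ − ⌊58440/1001⌋ = 59 − 58 = 1
n=81: ⌊(82·719+920)/1001⌋ − ⌊(81·719+920)/1001⌋ = ⌊59878/1001⌋ − ⌊59159/1001⌋ = 59 − 59 = 0
n=82: ⌊(83·719+920)/1001⌋ − ⌊(82·719+920)/1001⌋ = ⌊60597/1001⌋ − ⌊59878/1001⌋ = 60 − 59 = 1
n=83: ⌊(84·719+920)/1001⌋ − ⌊(83·719+920)/1001⌋ = ⌊61316/1001⌋ − ⌊60597/1001⌋ = 61 − 60 = 1
n=84: ⌊(85·719+920)/1001⌋ − ⌊(84·719+920)/1001⌋ = ⌊62035/1001⌋ − ⌊61316/1001⌋ = 61 − 61 = 0
n=85: ⌊(86·719+920)/1001⌋ − ⌊(85·719+920)/1001⌋ = ⌊62754/1001⌋ − ⌊62035/1001⌋ = 62 − 61 = 1
n=86: ⌊(87·719+920)/1001⌋ − ⌊(86·719+920)/1001⌋ = ⌊63473/1001⌋ − ⌊62754/1001⌋ = 63 − 62 = 1
n=87: ⌊(88·719+920)/1001⌋ − ⌊(87·719+920)/1001⌋ = ⌊64192/1001⌋ − ⌊63473/1001⌋ = 64 − 63 = 1

1110110111011011101110110111011011101101110110111011011101110110111011011101101110110111


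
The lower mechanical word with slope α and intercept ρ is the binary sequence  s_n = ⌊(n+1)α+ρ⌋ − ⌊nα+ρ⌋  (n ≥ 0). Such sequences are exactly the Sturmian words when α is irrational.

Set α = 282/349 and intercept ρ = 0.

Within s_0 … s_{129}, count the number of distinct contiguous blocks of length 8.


9

t_n = ⌊(n·282)/349⌋ for n = 0 … 130:
  n=0…9: ⌊0/349⌋=0 ⌊282/349⌋=0 ⌊564/349⌋=1 ⌊846/349⌋=2 ⌊1128/349⌋=3 ⌊1410/349⌋=4 ⌊1692/349⌋=4 ⌊1974/349⌋=5 ⌊2256/349⌋=6 ⌊2538/349⌋=7
  n=10…19: ⌊2820/349⌋=8 ⌊3102/349⌋=8 ⌊3384/349⌋=9 ⌊3666/349⌋=10 ⌊3948/349⌋=11 ⌊4230/349⌋=12 ⌊4512/349⌋=12 ⌊4794/349⌋=13 ⌊5076/349⌋=14 ⌊5358/349⌋=15
  n=20…29: ⌊5640/349⌋=16 ⌊5922/349⌋=16 ⌊6204/349⌋=17 ⌊6486/349⌋=18 ⌊6768/349⌋=19 ⌊7050/349⌋=20 ⌊7332/349⌋=21 ⌊7614/349⌋=21 ⌊7896/349⌋=22 ⌊8178/349⌋=23
  n=30…39: ⌊8460/349⌋=24 ⌊8742/349⌋=25 ⌊9024/349⌋=25 ⌊9306/349⌋=26 ⌊9588/349⌋=27 ⌊9870/349⌋=28 ⌊10152/349⌋=29 ⌊10434/349⌋=29 ⌊10716/349⌋=30 ⌊10998/349⌋=31
  n=40…49: ⌊11280/349⌋=32 ⌊11562/349⌋=33 ⌊11844/349⌋=33 ⌊12126/349⌋=34 ⌊12408/349⌋=35 ⌊12690/349⌋=36 ⌊12972/349⌋=37 ⌊13254/349⌋=37 ⌊13536/349⌋=38 ⌊13818/349⌋=39
  n=50…59: ⌊14100/349⌋=40 ⌊14382/349⌋=41 ⌊14664/349⌋=42 ⌊14946/349⌋=42 ⌊15228/349⌋=43 ⌊15510/349⌋=44 ⌊15792/349⌋=45 ⌊16074/349⌋=46 ⌊16356/349⌋=46 ⌊16638/349⌋=47
  n=60…69: ⌊16920/349⌋=48 ⌊17202/349⌋=49 ⌊17484/349⌋=50 ⌊17766/349⌋=50 ⌊18048/349⌋=51 ⌊18330/349⌋=52 ⌊18612/349⌋=53 ⌊18894/349⌋=54 ⌊19176/349⌋=54 ⌊19458/349⌋=55
  n=70…79: ⌊19740/349⌋=56 ⌊20022/349⌋=57 ⌊20304/349⌋=58 ⌊20586/349⌋=58 ⌊20868/349⌋=59 ⌊21150/349⌋=60 ⌊21432/349⌋=61 ⌊21714/349⌋=62 ⌊21996/349⌋=63 ⌊22278/349⌋=63
  n=80…89: ⌊22560/349⌋=64 ⌊22842/349⌋=65 ⌊23124/349⌋=66 ⌊23406/349⌋=67 ⌊23688/349⌋=67 ⌊23970/349⌋=68 ⌊24252/349⌋=69 ⌊24534/349⌋=70 ⌊24816/349⌋=71 ⌊25098/349⌋=71
  n=90…99: ⌊25380/349⌋=72 ⌊25662/349⌋=73 ⌊25944/349⌋=74 ⌊26226/349⌋=75 ⌊26508/349⌋=75 ⌊26790/349⌋=76 ⌊27072/349⌋=77 ⌊27354/349⌋=78 ⌊27636/349⌋=79 ⌊27918/349⌋=79
  n=100…109: ⌊28200/349⌋=80 ⌊28482/349⌋=81 ⌊28764/349⌋=82 ⌊29046/349⌋=83 ⌊29328/349⌋=84 ⌊29610/349⌋=84 ⌊29892/349⌋=85 ⌊30174/349⌋=86 ⌊30456/349⌋=87 ⌊30738/349⌋=88
  n=110…119: ⌊31020/349⌋=88 ⌊31302/349⌋=89 ⌊31584/349⌋=90 ⌊31866/349⌋=91 ⌊32148/349⌋=92 ⌊32430/349⌋=92 ⌊32712/349⌋=93 ⌊32994/349⌋=94 ⌊33276/349⌋=95 ⌊33558/349⌋=96
  n=120…129: ⌊33840/349⌋=96 ⌊34122/349⌋=97 ⌊34404/349⌋=98 ⌊34686/349⌋=99 ⌊34968/349⌋=100 ⌊35250/349⌋=101 ⌊35532/349⌋=101 ⌊35814/349⌋=102 ⌊36096/349⌋=103 ⌊36378/349⌋=104
  n=130: ⌊36660/349⌋=105
s_n = t_(n+1) − t_n for n = 0 … 129 gives
prefix = 0111101111011110111101111101111011110111101111011111011110111101111011110111110111101111011110111101111101111011110111101111101111
slide a length-8 window over [0..7] … [122..129] (123 windows); first occurrence of each distinct factor:
  [  0..  7] 01111011
  [  1..  8] 11110111
  [  2..  9] 11101111
  [  3.. 10] 11011110
  [  4.. 11] 10111101
  [ 18.. 25] 11011111
  [ 19.. 26] 10111110
  [ 20.. 27] 01111101
  [ 21.. 28] 11111011
  (the other 114 windows repeat one of these)
distinct factors: {01111011, 01111101, 10111101, 10111110, 11011110, 11011111, 11101111, 11110111, 11111011}
count = 9  (Sturmian bound for length 8 is 9)
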